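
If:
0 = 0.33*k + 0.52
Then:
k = -1.58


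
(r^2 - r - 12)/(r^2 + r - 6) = (r - 4)/(r - 2)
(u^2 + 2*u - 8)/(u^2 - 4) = (u + 4)/(u + 2)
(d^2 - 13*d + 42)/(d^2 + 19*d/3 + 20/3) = 3*(d^2 - 13*d + 42)/(3*d^2 + 19*d + 20)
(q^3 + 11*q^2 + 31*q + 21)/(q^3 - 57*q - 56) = (q + 3)/(q - 8)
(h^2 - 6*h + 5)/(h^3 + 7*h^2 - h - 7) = (h - 5)/(h^2 + 8*h + 7)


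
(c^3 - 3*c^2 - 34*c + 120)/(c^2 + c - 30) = c - 4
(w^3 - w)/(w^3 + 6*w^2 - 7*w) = (w + 1)/(w + 7)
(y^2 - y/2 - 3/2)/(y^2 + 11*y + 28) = (2*y^2 - y - 3)/(2*(y^2 + 11*y + 28))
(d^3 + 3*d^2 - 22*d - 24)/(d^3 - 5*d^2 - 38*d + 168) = (d + 1)/(d - 7)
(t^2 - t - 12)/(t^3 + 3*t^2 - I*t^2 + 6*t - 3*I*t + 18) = (t - 4)/(t^2 - I*t + 6)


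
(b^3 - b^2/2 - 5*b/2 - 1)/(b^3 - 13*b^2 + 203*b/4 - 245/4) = 2*(2*b^3 - b^2 - 5*b - 2)/(4*b^3 - 52*b^2 + 203*b - 245)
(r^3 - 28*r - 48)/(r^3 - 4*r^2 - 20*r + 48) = (r + 2)/(r - 2)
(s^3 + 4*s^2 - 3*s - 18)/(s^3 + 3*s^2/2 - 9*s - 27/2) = 2*(s^2 + s - 6)/(2*s^2 - 3*s - 9)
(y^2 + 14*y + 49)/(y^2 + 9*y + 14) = (y + 7)/(y + 2)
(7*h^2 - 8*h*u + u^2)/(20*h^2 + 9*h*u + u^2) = (7*h^2 - 8*h*u + u^2)/(20*h^2 + 9*h*u + u^2)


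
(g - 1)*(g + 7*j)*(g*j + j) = g^3*j + 7*g^2*j^2 - g*j - 7*j^2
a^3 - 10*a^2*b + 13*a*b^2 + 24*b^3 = (a - 8*b)*(a - 3*b)*(a + b)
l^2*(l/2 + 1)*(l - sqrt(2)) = l^4/2 - sqrt(2)*l^3/2 + l^3 - sqrt(2)*l^2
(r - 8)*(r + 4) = r^2 - 4*r - 32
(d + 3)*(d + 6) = d^2 + 9*d + 18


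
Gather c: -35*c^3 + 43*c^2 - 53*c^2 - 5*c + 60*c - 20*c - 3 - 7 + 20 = -35*c^3 - 10*c^2 + 35*c + 10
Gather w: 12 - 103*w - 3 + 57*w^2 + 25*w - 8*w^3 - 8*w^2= -8*w^3 + 49*w^2 - 78*w + 9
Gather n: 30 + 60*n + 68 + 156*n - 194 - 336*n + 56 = -120*n - 40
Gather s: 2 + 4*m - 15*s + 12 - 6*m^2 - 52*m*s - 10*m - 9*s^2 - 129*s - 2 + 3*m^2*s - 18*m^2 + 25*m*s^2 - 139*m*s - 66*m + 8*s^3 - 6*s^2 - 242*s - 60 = -24*m^2 - 72*m + 8*s^3 + s^2*(25*m - 15) + s*(3*m^2 - 191*m - 386) - 48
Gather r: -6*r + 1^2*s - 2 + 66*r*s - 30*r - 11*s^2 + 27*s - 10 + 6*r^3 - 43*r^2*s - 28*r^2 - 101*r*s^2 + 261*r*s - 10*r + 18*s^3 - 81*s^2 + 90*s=6*r^3 + r^2*(-43*s - 28) + r*(-101*s^2 + 327*s - 46) + 18*s^3 - 92*s^2 + 118*s - 12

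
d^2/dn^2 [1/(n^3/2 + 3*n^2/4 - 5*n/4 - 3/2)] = 8*(-3*(2*n + 1)*(2*n^3 + 3*n^2 - 5*n - 6) + (6*n^2 + 6*n - 5)^2)/(2*n^3 + 3*n^2 - 5*n - 6)^3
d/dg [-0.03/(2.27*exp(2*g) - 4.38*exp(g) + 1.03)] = (0.1362*exp(g) - 0.1314)*exp(g)/(2.27*exp(2*g) - 4.38*exp(g) + 1.03)^2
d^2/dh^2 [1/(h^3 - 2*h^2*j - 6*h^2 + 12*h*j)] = 2*(h*(-3*h + 2*j + 6)*(h^2 - 2*h*j - 6*h + 12*j) + (3*h^2 - 4*h*j - 12*h + 12*j)^2)/(h^3*(h^2 - 2*h*j - 6*h + 12*j)^3)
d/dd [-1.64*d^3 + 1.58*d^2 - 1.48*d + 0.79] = -4.92*d^2 + 3.16*d - 1.48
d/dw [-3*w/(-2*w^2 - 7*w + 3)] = 3*(-2*w^2 - 3)/(4*w^4 + 28*w^3 + 37*w^2 - 42*w + 9)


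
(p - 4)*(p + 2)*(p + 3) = p^3 + p^2 - 14*p - 24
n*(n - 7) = n^2 - 7*n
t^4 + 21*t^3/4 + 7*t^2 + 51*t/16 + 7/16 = (t + 1/4)*(t + 1/2)*(t + 1)*(t + 7/2)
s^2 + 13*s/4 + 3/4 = (s + 1/4)*(s + 3)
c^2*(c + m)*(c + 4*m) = c^4 + 5*c^3*m + 4*c^2*m^2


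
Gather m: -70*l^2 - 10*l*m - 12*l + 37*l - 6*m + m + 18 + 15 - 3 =-70*l^2 + 25*l + m*(-10*l - 5) + 30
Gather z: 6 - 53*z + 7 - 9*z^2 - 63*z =-9*z^2 - 116*z + 13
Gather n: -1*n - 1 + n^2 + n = n^2 - 1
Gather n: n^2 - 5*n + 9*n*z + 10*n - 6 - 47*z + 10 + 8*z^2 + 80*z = n^2 + n*(9*z + 5) + 8*z^2 + 33*z + 4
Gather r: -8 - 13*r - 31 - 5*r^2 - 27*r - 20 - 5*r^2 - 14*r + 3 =-10*r^2 - 54*r - 56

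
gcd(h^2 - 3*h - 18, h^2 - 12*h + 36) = h - 6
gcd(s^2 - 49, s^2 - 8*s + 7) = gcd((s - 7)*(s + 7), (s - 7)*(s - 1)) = s - 7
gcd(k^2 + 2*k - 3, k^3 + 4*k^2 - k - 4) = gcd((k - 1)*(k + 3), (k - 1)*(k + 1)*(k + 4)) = k - 1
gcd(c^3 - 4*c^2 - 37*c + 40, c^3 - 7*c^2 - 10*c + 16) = c^2 - 9*c + 8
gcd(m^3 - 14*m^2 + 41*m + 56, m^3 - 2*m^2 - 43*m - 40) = m^2 - 7*m - 8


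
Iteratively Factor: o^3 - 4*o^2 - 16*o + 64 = (o - 4)*(o^2 - 16) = (o - 4)*(o + 4)*(o - 4)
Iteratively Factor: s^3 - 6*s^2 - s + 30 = (s - 3)*(s^2 - 3*s - 10) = (s - 3)*(s + 2)*(s - 5)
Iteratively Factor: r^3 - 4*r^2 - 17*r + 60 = (r + 4)*(r^2 - 8*r + 15) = (r - 5)*(r + 4)*(r - 3)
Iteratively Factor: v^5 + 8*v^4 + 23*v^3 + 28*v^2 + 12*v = (v + 1)*(v^4 + 7*v^3 + 16*v^2 + 12*v) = (v + 1)*(v + 2)*(v^3 + 5*v^2 + 6*v) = (v + 1)*(v + 2)^2*(v^2 + 3*v) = (v + 1)*(v + 2)^2*(v + 3)*(v)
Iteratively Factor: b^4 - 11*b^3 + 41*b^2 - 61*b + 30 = (b - 5)*(b^3 - 6*b^2 + 11*b - 6) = (b - 5)*(b - 3)*(b^2 - 3*b + 2) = (b - 5)*(b - 3)*(b - 1)*(b - 2)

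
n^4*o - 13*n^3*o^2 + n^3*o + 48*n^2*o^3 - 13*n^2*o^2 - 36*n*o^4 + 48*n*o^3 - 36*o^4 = (n - 6*o)^2*(n - o)*(n*o + o)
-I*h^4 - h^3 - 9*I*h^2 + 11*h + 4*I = (h - 4*I)*(h + I)^2*(-I*h + 1)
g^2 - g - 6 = (g - 3)*(g + 2)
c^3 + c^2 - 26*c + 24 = (c - 4)*(c - 1)*(c + 6)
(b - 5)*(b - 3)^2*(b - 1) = b^4 - 12*b^3 + 50*b^2 - 84*b + 45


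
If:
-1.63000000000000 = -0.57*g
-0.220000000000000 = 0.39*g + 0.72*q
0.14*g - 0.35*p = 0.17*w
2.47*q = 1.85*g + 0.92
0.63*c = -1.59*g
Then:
No Solution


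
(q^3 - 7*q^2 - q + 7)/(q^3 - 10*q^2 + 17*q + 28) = (q - 1)/(q - 4)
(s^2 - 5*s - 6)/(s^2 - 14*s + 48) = (s + 1)/(s - 8)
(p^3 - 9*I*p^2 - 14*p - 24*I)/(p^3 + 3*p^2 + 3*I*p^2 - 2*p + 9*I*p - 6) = (p^2 - 10*I*p - 24)/(p^2 + p*(3 + 2*I) + 6*I)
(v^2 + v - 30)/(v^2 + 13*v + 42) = (v - 5)/(v + 7)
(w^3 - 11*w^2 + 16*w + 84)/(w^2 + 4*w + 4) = (w^2 - 13*w + 42)/(w + 2)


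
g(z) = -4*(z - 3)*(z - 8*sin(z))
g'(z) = -4*z - 4*(1 - 8*cos(z))*(z - 3) + 32*sin(z) = -4*z + 4*(z - 3)*(8*cos(z) - 1) + 32*sin(z)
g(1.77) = -29.87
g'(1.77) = 37.00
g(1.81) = -28.38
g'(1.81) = 37.63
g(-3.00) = -44.90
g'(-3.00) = 221.56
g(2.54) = -3.66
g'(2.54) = 21.93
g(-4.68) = -389.40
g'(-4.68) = 89.38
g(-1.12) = 100.21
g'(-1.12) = -65.28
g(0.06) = -4.94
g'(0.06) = -80.47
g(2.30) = -10.26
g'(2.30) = 32.39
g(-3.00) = -44.90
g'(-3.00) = 221.56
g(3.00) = 0.00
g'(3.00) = -7.48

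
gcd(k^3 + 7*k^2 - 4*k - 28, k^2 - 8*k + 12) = k - 2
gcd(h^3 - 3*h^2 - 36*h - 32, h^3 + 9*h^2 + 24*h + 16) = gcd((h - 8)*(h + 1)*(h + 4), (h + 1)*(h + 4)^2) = h^2 + 5*h + 4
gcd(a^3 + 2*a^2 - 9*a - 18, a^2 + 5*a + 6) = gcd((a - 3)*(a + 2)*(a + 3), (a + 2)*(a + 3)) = a^2 + 5*a + 6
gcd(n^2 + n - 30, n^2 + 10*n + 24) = n + 6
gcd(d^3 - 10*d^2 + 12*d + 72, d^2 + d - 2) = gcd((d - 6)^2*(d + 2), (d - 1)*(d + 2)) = d + 2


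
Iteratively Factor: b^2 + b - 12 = (b + 4)*(b - 3)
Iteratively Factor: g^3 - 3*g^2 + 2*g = (g - 2)*(g^2 - g) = (g - 2)*(g - 1)*(g)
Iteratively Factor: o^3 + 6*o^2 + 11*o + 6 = (o + 1)*(o^2 + 5*o + 6) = (o + 1)*(o + 3)*(o + 2)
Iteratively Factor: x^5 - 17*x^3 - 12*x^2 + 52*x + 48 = (x + 3)*(x^4 - 3*x^3 - 8*x^2 + 12*x + 16) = (x - 4)*(x + 3)*(x^3 + x^2 - 4*x - 4) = (x - 4)*(x + 2)*(x + 3)*(x^2 - x - 2) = (x - 4)*(x - 2)*(x + 2)*(x + 3)*(x + 1)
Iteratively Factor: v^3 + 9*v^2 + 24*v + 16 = (v + 4)*(v^2 + 5*v + 4) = (v + 4)^2*(v + 1)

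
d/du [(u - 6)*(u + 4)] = 2*u - 2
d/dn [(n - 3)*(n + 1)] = 2*n - 2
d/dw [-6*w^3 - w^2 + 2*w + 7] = -18*w^2 - 2*w + 2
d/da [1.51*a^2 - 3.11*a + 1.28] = 3.02*a - 3.11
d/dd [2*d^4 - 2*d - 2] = 8*d^3 - 2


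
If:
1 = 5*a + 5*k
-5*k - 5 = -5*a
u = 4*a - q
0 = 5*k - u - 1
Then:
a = 3/5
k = -2/5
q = 27/5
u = -3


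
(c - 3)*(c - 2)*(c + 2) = c^3 - 3*c^2 - 4*c + 12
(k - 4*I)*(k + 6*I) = k^2 + 2*I*k + 24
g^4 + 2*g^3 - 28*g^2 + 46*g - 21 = (g - 3)*(g - 1)^2*(g + 7)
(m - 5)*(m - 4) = m^2 - 9*m + 20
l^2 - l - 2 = (l - 2)*(l + 1)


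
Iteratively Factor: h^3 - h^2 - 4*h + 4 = (h - 1)*(h^2 - 4) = (h - 1)*(h + 2)*(h - 2)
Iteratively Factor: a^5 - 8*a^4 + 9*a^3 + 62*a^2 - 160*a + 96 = (a - 4)*(a^4 - 4*a^3 - 7*a^2 + 34*a - 24) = (a - 4)*(a + 3)*(a^3 - 7*a^2 + 14*a - 8) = (a - 4)*(a - 1)*(a + 3)*(a^2 - 6*a + 8) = (a - 4)*(a - 2)*(a - 1)*(a + 3)*(a - 4)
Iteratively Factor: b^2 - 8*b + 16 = (b - 4)*(b - 4)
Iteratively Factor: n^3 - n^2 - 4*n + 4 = (n - 1)*(n^2 - 4) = (n - 2)*(n - 1)*(n + 2)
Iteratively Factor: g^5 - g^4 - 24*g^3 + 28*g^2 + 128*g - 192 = (g - 2)*(g^4 + g^3 - 22*g^2 - 16*g + 96) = (g - 2)*(g + 3)*(g^3 - 2*g^2 - 16*g + 32) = (g - 4)*(g - 2)*(g + 3)*(g^2 + 2*g - 8) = (g - 4)*(g - 2)^2*(g + 3)*(g + 4)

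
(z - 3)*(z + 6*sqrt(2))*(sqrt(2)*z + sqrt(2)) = sqrt(2)*z^3 - 2*sqrt(2)*z^2 + 12*z^2 - 24*z - 3*sqrt(2)*z - 36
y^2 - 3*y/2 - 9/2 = (y - 3)*(y + 3/2)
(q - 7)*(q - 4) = q^2 - 11*q + 28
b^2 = b^2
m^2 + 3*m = m*(m + 3)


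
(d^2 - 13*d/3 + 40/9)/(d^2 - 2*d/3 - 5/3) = (d - 8/3)/(d + 1)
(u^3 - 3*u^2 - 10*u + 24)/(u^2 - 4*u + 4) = (u^2 - u - 12)/(u - 2)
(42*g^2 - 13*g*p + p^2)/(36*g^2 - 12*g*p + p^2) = (-7*g + p)/(-6*g + p)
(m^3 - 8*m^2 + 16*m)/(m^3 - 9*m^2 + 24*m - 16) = m/(m - 1)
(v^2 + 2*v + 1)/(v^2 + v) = (v + 1)/v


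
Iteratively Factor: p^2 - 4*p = (p - 4)*(p)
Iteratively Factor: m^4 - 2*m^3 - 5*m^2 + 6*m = (m)*(m^3 - 2*m^2 - 5*m + 6) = m*(m - 1)*(m^2 - m - 6) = m*(m - 1)*(m + 2)*(m - 3)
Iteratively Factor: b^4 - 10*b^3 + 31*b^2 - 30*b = (b)*(b^3 - 10*b^2 + 31*b - 30) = b*(b - 3)*(b^2 - 7*b + 10) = b*(b - 5)*(b - 3)*(b - 2)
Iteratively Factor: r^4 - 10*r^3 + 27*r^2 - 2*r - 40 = (r - 4)*(r^3 - 6*r^2 + 3*r + 10) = (r - 4)*(r + 1)*(r^2 - 7*r + 10) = (r - 5)*(r - 4)*(r + 1)*(r - 2)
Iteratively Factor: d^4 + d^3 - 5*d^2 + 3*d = (d - 1)*(d^3 + 2*d^2 - 3*d) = d*(d - 1)*(d^2 + 2*d - 3) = d*(d - 1)^2*(d + 3)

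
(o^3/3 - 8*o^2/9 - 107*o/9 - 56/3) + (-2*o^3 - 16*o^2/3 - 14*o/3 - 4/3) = -5*o^3/3 - 56*o^2/9 - 149*o/9 - 20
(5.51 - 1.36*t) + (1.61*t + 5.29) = 0.25*t + 10.8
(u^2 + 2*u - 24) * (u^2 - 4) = u^4 + 2*u^3 - 28*u^2 - 8*u + 96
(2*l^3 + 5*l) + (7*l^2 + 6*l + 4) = 2*l^3 + 7*l^2 + 11*l + 4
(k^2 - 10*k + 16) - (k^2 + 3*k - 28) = 44 - 13*k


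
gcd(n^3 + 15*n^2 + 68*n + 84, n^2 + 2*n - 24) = n + 6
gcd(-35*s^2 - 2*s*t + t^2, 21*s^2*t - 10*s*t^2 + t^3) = 7*s - t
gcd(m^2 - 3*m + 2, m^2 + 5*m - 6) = m - 1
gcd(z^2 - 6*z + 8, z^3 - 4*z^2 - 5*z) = 1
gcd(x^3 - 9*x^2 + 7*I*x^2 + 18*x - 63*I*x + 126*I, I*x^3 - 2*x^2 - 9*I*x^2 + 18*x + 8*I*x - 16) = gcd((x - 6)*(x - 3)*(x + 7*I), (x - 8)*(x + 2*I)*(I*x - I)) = 1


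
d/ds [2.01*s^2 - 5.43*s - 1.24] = 4.02*s - 5.43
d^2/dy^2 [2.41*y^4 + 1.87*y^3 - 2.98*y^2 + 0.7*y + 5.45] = 28.92*y^2 + 11.22*y - 5.96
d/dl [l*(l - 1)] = 2*l - 1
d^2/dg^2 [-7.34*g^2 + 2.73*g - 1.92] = -14.6800000000000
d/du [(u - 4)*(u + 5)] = 2*u + 1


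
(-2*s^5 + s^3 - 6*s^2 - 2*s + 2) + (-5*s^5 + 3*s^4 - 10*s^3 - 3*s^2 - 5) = -7*s^5 + 3*s^4 - 9*s^3 - 9*s^2 - 2*s - 3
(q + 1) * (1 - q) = 1 - q^2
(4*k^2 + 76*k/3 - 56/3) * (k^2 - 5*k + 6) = 4*k^4 + 16*k^3/3 - 364*k^2/3 + 736*k/3 - 112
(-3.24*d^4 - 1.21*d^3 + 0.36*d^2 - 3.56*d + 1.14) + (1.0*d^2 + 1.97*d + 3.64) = -3.24*d^4 - 1.21*d^3 + 1.36*d^2 - 1.59*d + 4.78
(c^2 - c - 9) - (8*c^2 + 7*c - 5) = -7*c^2 - 8*c - 4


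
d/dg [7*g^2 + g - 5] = 14*g + 1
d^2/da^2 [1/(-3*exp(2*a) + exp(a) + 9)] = (2*(6*exp(a) - 1)^2*exp(a) + (12*exp(a) - 1)*(-3*exp(2*a) + exp(a) + 9))*exp(a)/(-3*exp(2*a) + exp(a) + 9)^3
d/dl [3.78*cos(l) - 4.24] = -3.78*sin(l)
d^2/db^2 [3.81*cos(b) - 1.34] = -3.81*cos(b)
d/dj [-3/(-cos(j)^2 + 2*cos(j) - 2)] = 6*(cos(j) - 1)*sin(j)/(cos(j)^2 - 2*cos(j) + 2)^2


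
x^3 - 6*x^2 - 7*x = x*(x - 7)*(x + 1)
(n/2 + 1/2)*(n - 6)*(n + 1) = n^3/2 - 2*n^2 - 11*n/2 - 3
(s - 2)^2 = s^2 - 4*s + 4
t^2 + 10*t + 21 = (t + 3)*(t + 7)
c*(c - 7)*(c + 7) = c^3 - 49*c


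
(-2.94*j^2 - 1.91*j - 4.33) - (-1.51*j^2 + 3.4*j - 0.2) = -1.43*j^2 - 5.31*j - 4.13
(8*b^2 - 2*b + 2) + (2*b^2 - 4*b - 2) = 10*b^2 - 6*b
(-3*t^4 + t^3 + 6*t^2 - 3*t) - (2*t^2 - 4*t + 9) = -3*t^4 + t^3 + 4*t^2 + t - 9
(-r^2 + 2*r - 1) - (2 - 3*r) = -r^2 + 5*r - 3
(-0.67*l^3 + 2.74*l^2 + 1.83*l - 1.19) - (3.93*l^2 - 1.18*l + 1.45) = -0.67*l^3 - 1.19*l^2 + 3.01*l - 2.64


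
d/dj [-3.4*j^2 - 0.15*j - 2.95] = -6.8*j - 0.15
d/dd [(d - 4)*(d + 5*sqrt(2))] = 2*d - 4 + 5*sqrt(2)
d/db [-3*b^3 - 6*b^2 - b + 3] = -9*b^2 - 12*b - 1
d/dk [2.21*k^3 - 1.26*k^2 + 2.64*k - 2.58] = 6.63*k^2 - 2.52*k + 2.64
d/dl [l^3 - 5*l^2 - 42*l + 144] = 3*l^2 - 10*l - 42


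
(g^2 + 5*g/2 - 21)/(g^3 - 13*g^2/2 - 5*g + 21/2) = (2*g^2 + 5*g - 42)/(2*g^3 - 13*g^2 - 10*g + 21)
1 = 1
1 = 1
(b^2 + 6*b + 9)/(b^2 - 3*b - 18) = (b + 3)/(b - 6)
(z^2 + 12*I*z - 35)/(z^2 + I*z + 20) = (z + 7*I)/(z - 4*I)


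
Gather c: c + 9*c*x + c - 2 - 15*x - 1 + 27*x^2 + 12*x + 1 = c*(9*x + 2) + 27*x^2 - 3*x - 2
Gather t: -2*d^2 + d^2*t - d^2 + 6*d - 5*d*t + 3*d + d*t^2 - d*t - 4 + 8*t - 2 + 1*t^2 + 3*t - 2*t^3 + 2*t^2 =-3*d^2 + 9*d - 2*t^3 + t^2*(d + 3) + t*(d^2 - 6*d + 11) - 6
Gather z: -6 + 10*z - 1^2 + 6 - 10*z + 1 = 0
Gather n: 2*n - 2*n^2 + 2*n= -2*n^2 + 4*n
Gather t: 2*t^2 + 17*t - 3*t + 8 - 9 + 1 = 2*t^2 + 14*t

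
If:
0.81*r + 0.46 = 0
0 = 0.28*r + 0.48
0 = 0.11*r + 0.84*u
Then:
No Solution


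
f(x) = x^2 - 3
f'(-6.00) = -12.00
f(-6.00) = 33.00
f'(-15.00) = -30.00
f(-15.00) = 222.00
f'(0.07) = 0.14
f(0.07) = -3.00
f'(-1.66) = -3.32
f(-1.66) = -0.24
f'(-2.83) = -5.66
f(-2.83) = 5.01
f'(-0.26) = -0.52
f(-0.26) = -2.93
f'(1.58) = 3.16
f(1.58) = -0.50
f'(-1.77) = -3.54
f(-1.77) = 0.13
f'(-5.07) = -10.14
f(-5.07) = 22.70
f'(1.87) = 3.74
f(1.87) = 0.50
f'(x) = 2*x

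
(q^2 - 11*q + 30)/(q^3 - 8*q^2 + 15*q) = (q - 6)/(q*(q - 3))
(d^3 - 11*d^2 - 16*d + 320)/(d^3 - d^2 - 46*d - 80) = (d - 8)/(d + 2)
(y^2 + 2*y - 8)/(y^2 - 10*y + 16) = (y + 4)/(y - 8)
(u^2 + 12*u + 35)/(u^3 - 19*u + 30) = (u + 7)/(u^2 - 5*u + 6)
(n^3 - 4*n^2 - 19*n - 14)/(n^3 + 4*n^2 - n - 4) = (n^2 - 5*n - 14)/(n^2 + 3*n - 4)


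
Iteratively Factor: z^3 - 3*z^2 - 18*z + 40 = (z + 4)*(z^2 - 7*z + 10) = (z - 5)*(z + 4)*(z - 2)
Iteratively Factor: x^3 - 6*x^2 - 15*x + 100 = (x + 4)*(x^2 - 10*x + 25) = (x - 5)*(x + 4)*(x - 5)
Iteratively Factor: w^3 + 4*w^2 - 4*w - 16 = (w + 2)*(w^2 + 2*w - 8) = (w - 2)*(w + 2)*(w + 4)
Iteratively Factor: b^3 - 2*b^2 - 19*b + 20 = (b + 4)*(b^2 - 6*b + 5) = (b - 5)*(b + 4)*(b - 1)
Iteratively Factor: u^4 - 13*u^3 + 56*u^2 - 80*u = (u - 4)*(u^3 - 9*u^2 + 20*u) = u*(u - 4)*(u^2 - 9*u + 20) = u*(u - 5)*(u - 4)*(u - 4)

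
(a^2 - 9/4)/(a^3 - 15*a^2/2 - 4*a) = (9 - 4*a^2)/(2*a*(-2*a^2 + 15*a + 8))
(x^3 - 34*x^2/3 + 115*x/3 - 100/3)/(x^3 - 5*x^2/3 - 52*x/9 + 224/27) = 9*(x^2 - 10*x + 25)/(9*x^2 - 3*x - 56)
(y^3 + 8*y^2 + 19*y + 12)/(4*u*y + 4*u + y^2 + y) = (y^2 + 7*y + 12)/(4*u + y)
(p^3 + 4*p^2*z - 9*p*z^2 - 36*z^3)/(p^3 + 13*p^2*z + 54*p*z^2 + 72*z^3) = (p - 3*z)/(p + 6*z)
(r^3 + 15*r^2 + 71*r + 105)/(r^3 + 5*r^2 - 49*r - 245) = (r + 3)/(r - 7)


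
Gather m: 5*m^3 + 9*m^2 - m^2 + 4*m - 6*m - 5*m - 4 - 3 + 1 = 5*m^3 + 8*m^2 - 7*m - 6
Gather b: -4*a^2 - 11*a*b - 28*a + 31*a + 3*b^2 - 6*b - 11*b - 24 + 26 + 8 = -4*a^2 + 3*a + 3*b^2 + b*(-11*a - 17) + 10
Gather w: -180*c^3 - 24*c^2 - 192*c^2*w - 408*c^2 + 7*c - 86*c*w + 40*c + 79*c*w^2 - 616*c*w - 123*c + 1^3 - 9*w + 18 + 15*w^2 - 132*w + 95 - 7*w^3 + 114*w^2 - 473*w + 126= -180*c^3 - 432*c^2 - 76*c - 7*w^3 + w^2*(79*c + 129) + w*(-192*c^2 - 702*c - 614) + 240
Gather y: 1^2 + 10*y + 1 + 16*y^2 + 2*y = 16*y^2 + 12*y + 2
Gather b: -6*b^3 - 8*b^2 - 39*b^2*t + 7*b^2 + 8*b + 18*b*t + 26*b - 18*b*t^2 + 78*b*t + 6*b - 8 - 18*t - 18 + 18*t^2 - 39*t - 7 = -6*b^3 + b^2*(-39*t - 1) + b*(-18*t^2 + 96*t + 40) + 18*t^2 - 57*t - 33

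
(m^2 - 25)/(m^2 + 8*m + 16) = (m^2 - 25)/(m^2 + 8*m + 16)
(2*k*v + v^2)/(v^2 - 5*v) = (2*k + v)/(v - 5)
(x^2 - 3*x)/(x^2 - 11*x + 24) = x/(x - 8)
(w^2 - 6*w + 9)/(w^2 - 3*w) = (w - 3)/w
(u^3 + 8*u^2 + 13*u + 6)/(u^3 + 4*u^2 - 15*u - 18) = (u + 1)/(u - 3)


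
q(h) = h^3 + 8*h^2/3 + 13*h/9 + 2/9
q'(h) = 3*h^2 + 16*h/3 + 13/9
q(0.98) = 5.14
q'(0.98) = 9.55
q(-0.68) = 0.16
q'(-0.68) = -0.80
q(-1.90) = 0.25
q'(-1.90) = 2.14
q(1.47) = 11.28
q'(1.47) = 15.77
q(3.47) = 79.13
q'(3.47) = 56.07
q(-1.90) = 0.25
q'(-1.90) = 2.14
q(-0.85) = 0.31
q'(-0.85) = -0.92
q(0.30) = 0.92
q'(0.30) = 3.31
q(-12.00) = -1361.11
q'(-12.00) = 369.44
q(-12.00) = -1361.11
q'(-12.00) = 369.44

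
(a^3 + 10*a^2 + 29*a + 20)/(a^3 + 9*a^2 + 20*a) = (a + 1)/a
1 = 1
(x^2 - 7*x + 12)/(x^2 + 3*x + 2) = (x^2 - 7*x + 12)/(x^2 + 3*x + 2)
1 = 1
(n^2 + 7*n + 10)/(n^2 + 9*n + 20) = (n + 2)/(n + 4)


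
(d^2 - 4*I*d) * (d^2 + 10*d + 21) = d^4 + 10*d^3 - 4*I*d^3 + 21*d^2 - 40*I*d^2 - 84*I*d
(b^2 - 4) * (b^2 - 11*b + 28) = b^4 - 11*b^3 + 24*b^2 + 44*b - 112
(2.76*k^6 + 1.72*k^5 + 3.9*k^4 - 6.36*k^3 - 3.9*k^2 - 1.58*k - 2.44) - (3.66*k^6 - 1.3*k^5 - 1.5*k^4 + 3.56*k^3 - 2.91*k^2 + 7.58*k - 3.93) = -0.9*k^6 + 3.02*k^5 + 5.4*k^4 - 9.92*k^3 - 0.99*k^2 - 9.16*k + 1.49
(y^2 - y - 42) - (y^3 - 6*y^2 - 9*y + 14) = -y^3 + 7*y^2 + 8*y - 56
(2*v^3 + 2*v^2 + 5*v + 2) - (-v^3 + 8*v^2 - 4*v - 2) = 3*v^3 - 6*v^2 + 9*v + 4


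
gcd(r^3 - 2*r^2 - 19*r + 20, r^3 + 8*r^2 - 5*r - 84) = r + 4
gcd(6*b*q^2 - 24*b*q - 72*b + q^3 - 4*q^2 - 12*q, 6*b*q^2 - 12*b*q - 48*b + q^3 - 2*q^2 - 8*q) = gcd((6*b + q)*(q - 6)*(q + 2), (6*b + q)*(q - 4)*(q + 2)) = 6*b*q + 12*b + q^2 + 2*q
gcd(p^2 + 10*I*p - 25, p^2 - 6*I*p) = 1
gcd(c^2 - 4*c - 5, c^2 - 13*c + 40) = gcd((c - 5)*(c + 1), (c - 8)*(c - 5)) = c - 5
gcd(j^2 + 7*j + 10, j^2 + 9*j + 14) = j + 2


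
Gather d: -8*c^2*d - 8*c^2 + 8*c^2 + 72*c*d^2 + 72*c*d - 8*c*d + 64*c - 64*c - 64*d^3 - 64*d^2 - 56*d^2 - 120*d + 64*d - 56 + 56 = -64*d^3 + d^2*(72*c - 120) + d*(-8*c^2 + 64*c - 56)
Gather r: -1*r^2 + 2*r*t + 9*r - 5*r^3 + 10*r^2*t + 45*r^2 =-5*r^3 + r^2*(10*t + 44) + r*(2*t + 9)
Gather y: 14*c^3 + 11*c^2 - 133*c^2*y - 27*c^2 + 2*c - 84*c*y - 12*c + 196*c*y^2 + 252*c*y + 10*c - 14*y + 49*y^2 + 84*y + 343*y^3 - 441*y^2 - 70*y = 14*c^3 - 16*c^2 + 343*y^3 + y^2*(196*c - 392) + y*(-133*c^2 + 168*c)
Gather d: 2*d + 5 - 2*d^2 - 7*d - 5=-2*d^2 - 5*d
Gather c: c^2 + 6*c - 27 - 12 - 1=c^2 + 6*c - 40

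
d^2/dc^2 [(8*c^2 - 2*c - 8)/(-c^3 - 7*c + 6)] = 4*(-4*c^6 + 3*c^5 + 108*c^4 - 175*c^3 + 120*c^2 + 72*c + 94)/(c^9 + 21*c^7 - 18*c^6 + 147*c^5 - 252*c^4 + 451*c^3 - 882*c^2 + 756*c - 216)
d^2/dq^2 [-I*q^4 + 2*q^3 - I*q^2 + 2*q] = -12*I*q^2 + 12*q - 2*I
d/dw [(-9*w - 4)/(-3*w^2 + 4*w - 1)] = (-27*w^2 - 24*w + 25)/(9*w^4 - 24*w^3 + 22*w^2 - 8*w + 1)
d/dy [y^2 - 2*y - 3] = 2*y - 2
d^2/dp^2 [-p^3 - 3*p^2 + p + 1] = -6*p - 6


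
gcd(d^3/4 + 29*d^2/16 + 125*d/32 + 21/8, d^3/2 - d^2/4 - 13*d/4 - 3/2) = 1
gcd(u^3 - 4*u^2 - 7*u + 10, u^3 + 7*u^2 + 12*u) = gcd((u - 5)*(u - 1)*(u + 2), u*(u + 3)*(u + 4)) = 1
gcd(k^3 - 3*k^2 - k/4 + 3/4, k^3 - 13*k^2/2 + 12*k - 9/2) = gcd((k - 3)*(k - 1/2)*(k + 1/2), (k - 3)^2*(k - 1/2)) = k^2 - 7*k/2 + 3/2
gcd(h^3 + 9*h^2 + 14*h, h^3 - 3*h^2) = h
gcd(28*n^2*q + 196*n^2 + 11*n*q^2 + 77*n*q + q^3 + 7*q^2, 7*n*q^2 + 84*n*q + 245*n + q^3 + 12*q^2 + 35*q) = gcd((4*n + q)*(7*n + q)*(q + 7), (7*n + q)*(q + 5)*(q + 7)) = 7*n*q + 49*n + q^2 + 7*q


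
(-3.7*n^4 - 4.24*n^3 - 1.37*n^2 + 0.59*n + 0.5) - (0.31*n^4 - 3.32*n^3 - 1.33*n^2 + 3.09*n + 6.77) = -4.01*n^4 - 0.92*n^3 - 0.04*n^2 - 2.5*n - 6.27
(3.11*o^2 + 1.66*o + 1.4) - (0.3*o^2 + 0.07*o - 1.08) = 2.81*o^2 + 1.59*o + 2.48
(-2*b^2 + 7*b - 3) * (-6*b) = 12*b^3 - 42*b^2 + 18*b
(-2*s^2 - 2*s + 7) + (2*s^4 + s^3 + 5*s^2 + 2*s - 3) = 2*s^4 + s^3 + 3*s^2 + 4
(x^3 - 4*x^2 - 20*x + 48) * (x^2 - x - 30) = x^5 - 5*x^4 - 46*x^3 + 188*x^2 + 552*x - 1440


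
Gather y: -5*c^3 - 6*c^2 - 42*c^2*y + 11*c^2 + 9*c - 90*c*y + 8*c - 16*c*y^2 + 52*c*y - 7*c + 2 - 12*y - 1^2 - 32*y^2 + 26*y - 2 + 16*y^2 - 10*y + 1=-5*c^3 + 5*c^2 + 10*c + y^2*(-16*c - 16) + y*(-42*c^2 - 38*c + 4)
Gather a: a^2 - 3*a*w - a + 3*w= a^2 + a*(-3*w - 1) + 3*w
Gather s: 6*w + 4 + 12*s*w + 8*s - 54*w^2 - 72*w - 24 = s*(12*w + 8) - 54*w^2 - 66*w - 20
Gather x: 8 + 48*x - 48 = 48*x - 40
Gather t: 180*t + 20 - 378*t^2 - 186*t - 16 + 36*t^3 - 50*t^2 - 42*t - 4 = 36*t^3 - 428*t^2 - 48*t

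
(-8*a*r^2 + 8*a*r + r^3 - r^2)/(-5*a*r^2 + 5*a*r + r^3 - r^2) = (-8*a + r)/(-5*a + r)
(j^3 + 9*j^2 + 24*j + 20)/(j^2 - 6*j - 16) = (j^2 + 7*j + 10)/(j - 8)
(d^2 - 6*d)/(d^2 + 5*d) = (d - 6)/(d + 5)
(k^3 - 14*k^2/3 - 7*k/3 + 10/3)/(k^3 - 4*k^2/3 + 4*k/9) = 3*(k^2 - 4*k - 5)/(k*(3*k - 2))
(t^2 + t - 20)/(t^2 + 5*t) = (t - 4)/t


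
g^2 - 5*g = g*(g - 5)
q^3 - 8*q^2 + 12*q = q*(q - 6)*(q - 2)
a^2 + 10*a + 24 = (a + 4)*(a + 6)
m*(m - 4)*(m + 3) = m^3 - m^2 - 12*m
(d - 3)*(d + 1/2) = d^2 - 5*d/2 - 3/2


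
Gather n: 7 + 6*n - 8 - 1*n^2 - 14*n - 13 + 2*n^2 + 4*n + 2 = n^2 - 4*n - 12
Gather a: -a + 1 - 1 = -a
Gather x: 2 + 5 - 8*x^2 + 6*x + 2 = -8*x^2 + 6*x + 9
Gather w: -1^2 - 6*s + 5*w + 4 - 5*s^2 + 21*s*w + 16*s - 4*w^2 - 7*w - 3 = -5*s^2 + 10*s - 4*w^2 + w*(21*s - 2)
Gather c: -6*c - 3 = -6*c - 3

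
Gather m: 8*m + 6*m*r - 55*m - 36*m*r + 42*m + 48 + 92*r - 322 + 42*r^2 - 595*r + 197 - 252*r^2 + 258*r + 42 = m*(-30*r - 5) - 210*r^2 - 245*r - 35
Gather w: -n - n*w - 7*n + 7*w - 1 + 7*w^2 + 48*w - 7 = -8*n + 7*w^2 + w*(55 - n) - 8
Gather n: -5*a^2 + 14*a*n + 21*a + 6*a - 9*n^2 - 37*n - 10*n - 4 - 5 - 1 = -5*a^2 + 27*a - 9*n^2 + n*(14*a - 47) - 10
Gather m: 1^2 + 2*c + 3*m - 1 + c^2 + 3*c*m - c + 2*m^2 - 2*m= c^2 + c + 2*m^2 + m*(3*c + 1)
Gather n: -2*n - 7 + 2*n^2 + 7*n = 2*n^2 + 5*n - 7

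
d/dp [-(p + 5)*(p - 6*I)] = -2*p - 5 + 6*I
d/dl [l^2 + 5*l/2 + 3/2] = 2*l + 5/2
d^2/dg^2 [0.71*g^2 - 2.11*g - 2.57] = 1.42000000000000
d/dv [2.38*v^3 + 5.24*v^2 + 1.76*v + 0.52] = 7.14*v^2 + 10.48*v + 1.76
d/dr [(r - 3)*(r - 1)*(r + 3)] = 3*r^2 - 2*r - 9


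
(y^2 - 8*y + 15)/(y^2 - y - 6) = (y - 5)/(y + 2)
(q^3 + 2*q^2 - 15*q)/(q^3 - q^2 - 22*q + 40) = q*(q - 3)/(q^2 - 6*q + 8)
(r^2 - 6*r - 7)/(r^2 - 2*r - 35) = (r + 1)/(r + 5)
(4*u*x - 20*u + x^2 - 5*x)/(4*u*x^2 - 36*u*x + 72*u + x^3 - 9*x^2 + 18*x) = (x - 5)/(x^2 - 9*x + 18)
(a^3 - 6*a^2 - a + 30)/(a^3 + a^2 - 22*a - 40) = (a - 3)/(a + 4)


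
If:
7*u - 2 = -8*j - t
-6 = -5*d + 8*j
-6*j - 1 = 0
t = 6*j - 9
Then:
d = 14/15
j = -1/6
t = -10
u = 40/21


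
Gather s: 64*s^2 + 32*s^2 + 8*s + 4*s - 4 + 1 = 96*s^2 + 12*s - 3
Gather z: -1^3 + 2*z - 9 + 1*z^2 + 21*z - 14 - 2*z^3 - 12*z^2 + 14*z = -2*z^3 - 11*z^2 + 37*z - 24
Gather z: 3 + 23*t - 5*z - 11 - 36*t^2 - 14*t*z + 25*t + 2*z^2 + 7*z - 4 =-36*t^2 + 48*t + 2*z^2 + z*(2 - 14*t) - 12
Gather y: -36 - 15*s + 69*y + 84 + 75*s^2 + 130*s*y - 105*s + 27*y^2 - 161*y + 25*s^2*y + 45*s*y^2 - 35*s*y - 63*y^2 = 75*s^2 - 120*s + y^2*(45*s - 36) + y*(25*s^2 + 95*s - 92) + 48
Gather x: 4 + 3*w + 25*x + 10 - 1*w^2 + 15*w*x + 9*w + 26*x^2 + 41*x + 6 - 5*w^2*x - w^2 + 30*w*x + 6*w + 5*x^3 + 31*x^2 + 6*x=-2*w^2 + 18*w + 5*x^3 + 57*x^2 + x*(-5*w^2 + 45*w + 72) + 20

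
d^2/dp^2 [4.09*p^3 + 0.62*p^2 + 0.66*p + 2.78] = 24.54*p + 1.24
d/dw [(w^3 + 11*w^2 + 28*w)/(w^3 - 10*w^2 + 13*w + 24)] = 3*(-7*w^4 - 10*w^3 + 165*w^2 + 176*w + 224)/(w^6 - 20*w^5 + 126*w^4 - 212*w^3 - 311*w^2 + 624*w + 576)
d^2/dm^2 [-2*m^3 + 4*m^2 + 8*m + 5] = 8 - 12*m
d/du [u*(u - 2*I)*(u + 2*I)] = 3*u^2 + 4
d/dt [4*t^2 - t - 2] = 8*t - 1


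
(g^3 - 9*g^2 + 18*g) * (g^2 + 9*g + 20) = g^5 - 43*g^3 - 18*g^2 + 360*g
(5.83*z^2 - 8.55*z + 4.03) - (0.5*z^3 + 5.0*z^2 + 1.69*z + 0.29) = -0.5*z^3 + 0.83*z^2 - 10.24*z + 3.74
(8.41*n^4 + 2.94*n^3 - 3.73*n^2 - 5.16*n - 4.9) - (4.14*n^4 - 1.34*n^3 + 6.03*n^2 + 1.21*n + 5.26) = 4.27*n^4 + 4.28*n^3 - 9.76*n^2 - 6.37*n - 10.16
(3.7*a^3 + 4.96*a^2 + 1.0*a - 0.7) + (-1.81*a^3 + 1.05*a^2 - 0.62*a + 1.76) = 1.89*a^3 + 6.01*a^2 + 0.38*a + 1.06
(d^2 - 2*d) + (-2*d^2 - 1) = -d^2 - 2*d - 1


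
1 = 1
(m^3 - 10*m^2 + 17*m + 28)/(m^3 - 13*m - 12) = (m - 7)/(m + 3)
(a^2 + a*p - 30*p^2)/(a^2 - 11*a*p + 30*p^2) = (-a - 6*p)/(-a + 6*p)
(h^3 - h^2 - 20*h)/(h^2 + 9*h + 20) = h*(h - 5)/(h + 5)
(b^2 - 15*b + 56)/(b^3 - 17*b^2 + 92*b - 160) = (b - 7)/(b^2 - 9*b + 20)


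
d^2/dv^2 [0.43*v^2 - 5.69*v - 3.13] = 0.860000000000000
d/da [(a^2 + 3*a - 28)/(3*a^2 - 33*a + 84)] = -14/(3*a^2 - 42*a + 147)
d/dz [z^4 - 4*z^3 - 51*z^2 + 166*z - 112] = 4*z^3 - 12*z^2 - 102*z + 166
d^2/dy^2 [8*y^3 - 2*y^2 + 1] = 48*y - 4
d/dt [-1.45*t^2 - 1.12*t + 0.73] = -2.9*t - 1.12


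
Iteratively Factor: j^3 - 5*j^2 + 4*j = (j - 1)*(j^2 - 4*j) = (j - 4)*(j - 1)*(j)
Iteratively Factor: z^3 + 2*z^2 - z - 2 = (z - 1)*(z^2 + 3*z + 2) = (z - 1)*(z + 2)*(z + 1)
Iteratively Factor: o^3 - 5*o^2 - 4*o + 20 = (o - 5)*(o^2 - 4) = (o - 5)*(o + 2)*(o - 2)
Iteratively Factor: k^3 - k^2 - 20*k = (k + 4)*(k^2 - 5*k) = k*(k + 4)*(k - 5)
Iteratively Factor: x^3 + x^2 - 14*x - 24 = (x + 2)*(x^2 - x - 12) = (x - 4)*(x + 2)*(x + 3)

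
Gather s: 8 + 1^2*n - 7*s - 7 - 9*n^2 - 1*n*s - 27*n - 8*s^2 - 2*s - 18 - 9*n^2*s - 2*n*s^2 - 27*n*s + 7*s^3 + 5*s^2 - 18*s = -9*n^2 - 26*n + 7*s^3 + s^2*(-2*n - 3) + s*(-9*n^2 - 28*n - 27) - 17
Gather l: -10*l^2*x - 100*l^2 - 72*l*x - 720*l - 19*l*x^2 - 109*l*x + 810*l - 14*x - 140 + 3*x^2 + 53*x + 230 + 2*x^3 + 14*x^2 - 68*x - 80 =l^2*(-10*x - 100) + l*(-19*x^2 - 181*x + 90) + 2*x^3 + 17*x^2 - 29*x + 10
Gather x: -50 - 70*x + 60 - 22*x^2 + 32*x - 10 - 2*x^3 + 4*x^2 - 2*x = -2*x^3 - 18*x^2 - 40*x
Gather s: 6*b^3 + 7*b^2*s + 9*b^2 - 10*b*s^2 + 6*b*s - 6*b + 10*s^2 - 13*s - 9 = 6*b^3 + 9*b^2 - 6*b + s^2*(10 - 10*b) + s*(7*b^2 + 6*b - 13) - 9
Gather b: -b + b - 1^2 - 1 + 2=0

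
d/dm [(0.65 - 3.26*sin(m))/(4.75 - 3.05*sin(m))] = -13.5025*cos(m)/(3.05*sin(m) - 4.75)^2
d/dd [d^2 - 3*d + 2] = 2*d - 3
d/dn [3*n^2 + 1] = 6*n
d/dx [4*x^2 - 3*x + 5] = 8*x - 3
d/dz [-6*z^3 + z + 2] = 1 - 18*z^2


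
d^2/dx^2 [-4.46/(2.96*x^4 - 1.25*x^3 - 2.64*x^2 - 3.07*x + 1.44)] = ((158.4192*x^2 - 33.45*x - 23.5488)*(-2.96*x^4 + 1.25*x^3 + 2.64*x^2 + 3.07*x - 1.44) + 4.46*(-23.68*x^3 + 7.5*x^2 + 10.56*x + 6.14)*(-11.84*x^3 + 3.75*x^2 + 5.28*x + 3.07))/(-2.96*x^4 + 1.25*x^3 + 2.64*x^2 + 3.07*x - 1.44)^3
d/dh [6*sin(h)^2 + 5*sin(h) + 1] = (12*sin(h) + 5)*cos(h)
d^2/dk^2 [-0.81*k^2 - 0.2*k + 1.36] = -1.62000000000000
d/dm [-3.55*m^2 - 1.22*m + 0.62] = -7.1*m - 1.22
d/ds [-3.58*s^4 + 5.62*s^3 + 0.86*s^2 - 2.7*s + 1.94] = -14.32*s^3 + 16.86*s^2 + 1.72*s - 2.7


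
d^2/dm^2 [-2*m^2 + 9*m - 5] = -4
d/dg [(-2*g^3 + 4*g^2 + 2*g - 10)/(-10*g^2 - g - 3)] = 2*(10*g^4 + 2*g^3 + 17*g^2 - 112*g - 8)/(100*g^4 + 20*g^3 + 61*g^2 + 6*g + 9)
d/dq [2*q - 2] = 2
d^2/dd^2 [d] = 0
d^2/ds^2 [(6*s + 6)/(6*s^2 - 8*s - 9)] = 24*((1 - 9*s)*(-6*s^2 + 8*s + 9) - 8*(s + 1)*(3*s - 2)^2)/(-6*s^2 + 8*s + 9)^3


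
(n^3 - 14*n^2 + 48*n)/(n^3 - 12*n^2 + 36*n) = (n - 8)/(n - 6)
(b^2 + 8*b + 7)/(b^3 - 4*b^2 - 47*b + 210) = (b + 1)/(b^2 - 11*b + 30)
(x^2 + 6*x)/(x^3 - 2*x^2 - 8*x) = (x + 6)/(x^2 - 2*x - 8)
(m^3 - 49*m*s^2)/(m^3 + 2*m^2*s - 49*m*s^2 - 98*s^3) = m/(m + 2*s)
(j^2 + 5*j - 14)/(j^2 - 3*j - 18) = (-j^2 - 5*j + 14)/(-j^2 + 3*j + 18)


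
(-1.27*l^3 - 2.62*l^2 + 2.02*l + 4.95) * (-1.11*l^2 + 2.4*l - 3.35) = 1.4097*l^5 - 0.1398*l^4 - 4.2757*l^3 + 8.1305*l^2 + 5.113*l - 16.5825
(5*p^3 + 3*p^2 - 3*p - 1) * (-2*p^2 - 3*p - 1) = -10*p^5 - 21*p^4 - 8*p^3 + 8*p^2 + 6*p + 1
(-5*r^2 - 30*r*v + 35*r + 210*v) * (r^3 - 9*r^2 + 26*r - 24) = -5*r^5 - 30*r^4*v + 80*r^4 + 480*r^3*v - 445*r^3 - 2670*r^2*v + 1030*r^2 + 6180*r*v - 840*r - 5040*v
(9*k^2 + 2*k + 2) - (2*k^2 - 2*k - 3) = 7*k^2 + 4*k + 5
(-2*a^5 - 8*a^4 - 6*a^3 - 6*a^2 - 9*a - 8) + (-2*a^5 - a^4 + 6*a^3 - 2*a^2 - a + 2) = -4*a^5 - 9*a^4 - 8*a^2 - 10*a - 6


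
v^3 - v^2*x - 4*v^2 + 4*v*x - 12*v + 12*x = (v - 6)*(v + 2)*(v - x)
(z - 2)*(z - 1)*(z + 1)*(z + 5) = z^4 + 3*z^3 - 11*z^2 - 3*z + 10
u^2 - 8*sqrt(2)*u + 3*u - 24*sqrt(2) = (u + 3)*(u - 8*sqrt(2))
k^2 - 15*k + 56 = (k - 8)*(k - 7)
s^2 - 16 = (s - 4)*(s + 4)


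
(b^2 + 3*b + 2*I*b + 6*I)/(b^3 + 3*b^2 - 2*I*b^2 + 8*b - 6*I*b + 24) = 1/(b - 4*I)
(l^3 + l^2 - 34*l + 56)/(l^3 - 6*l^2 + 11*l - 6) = (l^2 + 3*l - 28)/(l^2 - 4*l + 3)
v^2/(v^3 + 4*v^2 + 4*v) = v/(v^2 + 4*v + 4)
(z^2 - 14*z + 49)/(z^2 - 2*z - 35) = (z - 7)/(z + 5)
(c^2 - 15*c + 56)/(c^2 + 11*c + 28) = (c^2 - 15*c + 56)/(c^2 + 11*c + 28)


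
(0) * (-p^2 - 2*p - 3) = 0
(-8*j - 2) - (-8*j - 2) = 0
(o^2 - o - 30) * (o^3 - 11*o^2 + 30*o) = o^5 - 12*o^4 + 11*o^3 + 300*o^2 - 900*o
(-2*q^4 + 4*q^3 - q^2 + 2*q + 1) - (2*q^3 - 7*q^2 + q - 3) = -2*q^4 + 2*q^3 + 6*q^2 + q + 4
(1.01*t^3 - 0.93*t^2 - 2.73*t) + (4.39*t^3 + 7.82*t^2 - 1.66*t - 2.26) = 5.4*t^3 + 6.89*t^2 - 4.39*t - 2.26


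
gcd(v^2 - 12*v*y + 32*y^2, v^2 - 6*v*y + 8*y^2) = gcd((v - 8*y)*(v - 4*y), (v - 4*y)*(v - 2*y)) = -v + 4*y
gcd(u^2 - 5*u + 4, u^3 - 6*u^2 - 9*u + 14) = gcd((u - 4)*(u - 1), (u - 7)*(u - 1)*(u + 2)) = u - 1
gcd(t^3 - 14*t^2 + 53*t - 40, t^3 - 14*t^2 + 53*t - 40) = t^3 - 14*t^2 + 53*t - 40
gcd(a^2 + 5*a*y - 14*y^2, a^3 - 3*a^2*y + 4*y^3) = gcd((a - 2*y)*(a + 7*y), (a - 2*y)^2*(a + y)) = -a + 2*y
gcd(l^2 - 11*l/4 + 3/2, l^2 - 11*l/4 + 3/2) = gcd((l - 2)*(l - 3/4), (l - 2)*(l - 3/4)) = l^2 - 11*l/4 + 3/2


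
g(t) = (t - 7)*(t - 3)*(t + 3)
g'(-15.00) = 876.00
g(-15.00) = -4752.00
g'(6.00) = 15.00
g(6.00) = -27.00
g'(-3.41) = 73.62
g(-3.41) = -27.36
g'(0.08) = -10.10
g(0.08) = 62.24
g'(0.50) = -15.25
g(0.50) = 56.88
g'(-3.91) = 91.60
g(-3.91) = -68.60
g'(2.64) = -25.05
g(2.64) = 8.85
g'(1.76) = -24.35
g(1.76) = 30.93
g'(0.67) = -17.03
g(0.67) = 54.13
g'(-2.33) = 39.91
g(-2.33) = 33.32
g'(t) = (t - 7)*(t - 3) + (t - 7)*(t + 3) + (t - 3)*(t + 3)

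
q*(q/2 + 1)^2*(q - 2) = q^4/4 + q^3/2 - q^2 - 2*q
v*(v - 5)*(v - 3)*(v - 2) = v^4 - 10*v^3 + 31*v^2 - 30*v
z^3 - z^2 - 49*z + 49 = (z - 7)*(z - 1)*(z + 7)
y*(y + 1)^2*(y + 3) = y^4 + 5*y^3 + 7*y^2 + 3*y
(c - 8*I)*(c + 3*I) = c^2 - 5*I*c + 24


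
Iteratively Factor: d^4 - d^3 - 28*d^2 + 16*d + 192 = (d - 4)*(d^3 + 3*d^2 - 16*d - 48) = (d - 4)*(d + 4)*(d^2 - d - 12) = (d - 4)*(d + 3)*(d + 4)*(d - 4)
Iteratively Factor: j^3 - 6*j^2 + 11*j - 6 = (j - 3)*(j^2 - 3*j + 2) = (j - 3)*(j - 2)*(j - 1)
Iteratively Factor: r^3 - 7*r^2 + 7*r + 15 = (r - 5)*(r^2 - 2*r - 3) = (r - 5)*(r - 3)*(r + 1)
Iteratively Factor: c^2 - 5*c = (c - 5)*(c)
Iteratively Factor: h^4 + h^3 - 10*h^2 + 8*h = (h + 4)*(h^3 - 3*h^2 + 2*h) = h*(h + 4)*(h^2 - 3*h + 2) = h*(h - 1)*(h + 4)*(h - 2)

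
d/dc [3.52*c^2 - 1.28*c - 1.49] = 7.04*c - 1.28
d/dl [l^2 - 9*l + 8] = 2*l - 9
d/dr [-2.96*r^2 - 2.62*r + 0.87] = -5.92*r - 2.62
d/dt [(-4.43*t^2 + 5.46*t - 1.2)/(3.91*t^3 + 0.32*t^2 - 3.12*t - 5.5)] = (17.3213*t^4 - 42.6972*t^3 + 26.1504*t^2 + 49.498*t - 33.774)/(15.2881*t^6 + 2.5024*t^5 - 24.296*t^4 - 45.0068*t^3 + 6.2144*t^2 + 34.32*t + 30.25)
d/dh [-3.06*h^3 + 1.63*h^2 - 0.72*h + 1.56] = -9.18*h^2 + 3.26*h - 0.72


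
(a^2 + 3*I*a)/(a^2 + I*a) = (a + 3*I)/(a + I)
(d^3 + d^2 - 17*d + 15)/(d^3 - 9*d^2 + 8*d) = (d^2 + 2*d - 15)/(d*(d - 8))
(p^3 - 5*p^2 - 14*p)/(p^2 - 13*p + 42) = p*(p + 2)/(p - 6)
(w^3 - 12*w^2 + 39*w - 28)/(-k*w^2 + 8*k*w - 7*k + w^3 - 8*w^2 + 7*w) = (w - 4)/(-k + w)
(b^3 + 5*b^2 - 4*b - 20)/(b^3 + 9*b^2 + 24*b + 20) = (b - 2)/(b + 2)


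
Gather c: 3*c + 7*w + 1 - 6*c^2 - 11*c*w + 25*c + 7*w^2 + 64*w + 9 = -6*c^2 + c*(28 - 11*w) + 7*w^2 + 71*w + 10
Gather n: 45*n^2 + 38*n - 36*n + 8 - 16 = 45*n^2 + 2*n - 8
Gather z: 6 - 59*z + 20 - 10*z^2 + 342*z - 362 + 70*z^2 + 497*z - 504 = 60*z^2 + 780*z - 840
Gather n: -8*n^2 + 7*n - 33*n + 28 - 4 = -8*n^2 - 26*n + 24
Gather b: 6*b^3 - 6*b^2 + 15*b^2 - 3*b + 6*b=6*b^3 + 9*b^2 + 3*b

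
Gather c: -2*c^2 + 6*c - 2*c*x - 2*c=-2*c^2 + c*(4 - 2*x)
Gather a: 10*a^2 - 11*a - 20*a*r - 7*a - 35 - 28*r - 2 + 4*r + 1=10*a^2 + a*(-20*r - 18) - 24*r - 36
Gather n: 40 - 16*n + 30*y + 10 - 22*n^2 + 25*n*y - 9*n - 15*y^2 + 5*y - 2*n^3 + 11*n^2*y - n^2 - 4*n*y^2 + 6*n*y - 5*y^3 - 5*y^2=-2*n^3 + n^2*(11*y - 23) + n*(-4*y^2 + 31*y - 25) - 5*y^3 - 20*y^2 + 35*y + 50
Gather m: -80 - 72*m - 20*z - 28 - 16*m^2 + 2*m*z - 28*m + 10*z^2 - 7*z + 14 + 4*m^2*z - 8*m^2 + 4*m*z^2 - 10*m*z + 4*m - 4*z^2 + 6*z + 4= m^2*(4*z - 24) + m*(4*z^2 - 8*z - 96) + 6*z^2 - 21*z - 90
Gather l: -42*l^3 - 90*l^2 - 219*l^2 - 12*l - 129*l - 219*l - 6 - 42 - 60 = -42*l^3 - 309*l^2 - 360*l - 108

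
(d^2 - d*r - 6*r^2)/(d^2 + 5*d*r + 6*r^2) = (d - 3*r)/(d + 3*r)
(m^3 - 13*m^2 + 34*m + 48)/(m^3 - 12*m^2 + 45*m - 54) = (m^2 - 7*m - 8)/(m^2 - 6*m + 9)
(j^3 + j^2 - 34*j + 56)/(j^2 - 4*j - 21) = (-j^3 - j^2 + 34*j - 56)/(-j^2 + 4*j + 21)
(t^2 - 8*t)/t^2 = (t - 8)/t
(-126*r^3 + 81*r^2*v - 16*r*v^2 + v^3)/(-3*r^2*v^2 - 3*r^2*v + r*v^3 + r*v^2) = (42*r^2 - 13*r*v + v^2)/(r*v*(v + 1))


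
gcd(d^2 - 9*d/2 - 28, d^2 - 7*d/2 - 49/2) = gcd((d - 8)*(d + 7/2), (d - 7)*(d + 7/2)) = d + 7/2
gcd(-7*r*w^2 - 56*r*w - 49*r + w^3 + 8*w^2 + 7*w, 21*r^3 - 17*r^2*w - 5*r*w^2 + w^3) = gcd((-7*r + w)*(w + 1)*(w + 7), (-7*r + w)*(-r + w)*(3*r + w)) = 7*r - w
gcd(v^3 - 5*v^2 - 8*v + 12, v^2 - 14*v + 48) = v - 6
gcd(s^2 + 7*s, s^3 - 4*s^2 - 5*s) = s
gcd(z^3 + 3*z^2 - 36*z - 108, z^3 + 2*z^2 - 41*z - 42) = z - 6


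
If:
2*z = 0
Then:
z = 0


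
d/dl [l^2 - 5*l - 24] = 2*l - 5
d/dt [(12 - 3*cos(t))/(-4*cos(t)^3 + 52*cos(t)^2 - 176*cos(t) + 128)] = 3*(2*cos(t) - 9)*sin(t)/(4*(cos(t) - 8)^2*(cos(t) - 1)^2)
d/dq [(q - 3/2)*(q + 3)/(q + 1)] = (q^2 + 2*q + 6)/(q^2 + 2*q + 1)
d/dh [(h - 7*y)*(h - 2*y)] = 2*h - 9*y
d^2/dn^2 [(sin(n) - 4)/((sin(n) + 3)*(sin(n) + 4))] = (-sin(n)^5 + 23*sin(n)^4 + 158*sin(n)^3 + 64*sin(n)^2 - 720*sin(n) - 464)/((sin(n) + 3)^3*(sin(n) + 4)^3)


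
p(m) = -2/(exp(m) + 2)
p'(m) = 2*exp(m)/(exp(m) + 2)^2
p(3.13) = -0.08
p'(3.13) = 0.07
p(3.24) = -0.07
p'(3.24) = 0.07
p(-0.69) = -0.80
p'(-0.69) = 0.16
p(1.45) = -0.32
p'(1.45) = 0.22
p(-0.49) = -0.77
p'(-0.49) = 0.18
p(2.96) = -0.09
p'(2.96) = 0.09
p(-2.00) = -0.94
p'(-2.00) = 0.06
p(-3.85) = -0.99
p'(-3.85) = 0.01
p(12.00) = 0.00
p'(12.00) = 0.00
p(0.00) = -0.67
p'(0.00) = 0.22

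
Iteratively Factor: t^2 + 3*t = (t + 3)*(t)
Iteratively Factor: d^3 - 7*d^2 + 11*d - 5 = (d - 1)*(d^2 - 6*d + 5) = (d - 5)*(d - 1)*(d - 1)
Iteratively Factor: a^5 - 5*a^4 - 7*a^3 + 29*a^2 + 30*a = (a)*(a^4 - 5*a^3 - 7*a^2 + 29*a + 30) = a*(a + 1)*(a^3 - 6*a^2 - a + 30) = a*(a - 5)*(a + 1)*(a^2 - a - 6) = a*(a - 5)*(a - 3)*(a + 1)*(a + 2)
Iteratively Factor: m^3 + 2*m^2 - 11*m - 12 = (m + 1)*(m^2 + m - 12) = (m - 3)*(m + 1)*(m + 4)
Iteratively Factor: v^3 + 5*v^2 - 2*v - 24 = (v + 3)*(v^2 + 2*v - 8) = (v + 3)*(v + 4)*(v - 2)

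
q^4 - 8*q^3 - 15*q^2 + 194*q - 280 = (q - 7)*(q - 4)*(q - 2)*(q + 5)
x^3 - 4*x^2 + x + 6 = (x - 3)*(x - 2)*(x + 1)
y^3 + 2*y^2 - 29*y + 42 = (y - 3)*(y - 2)*(y + 7)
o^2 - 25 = (o - 5)*(o + 5)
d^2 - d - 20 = (d - 5)*(d + 4)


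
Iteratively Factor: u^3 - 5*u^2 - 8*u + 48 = (u + 3)*(u^2 - 8*u + 16) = (u - 4)*(u + 3)*(u - 4)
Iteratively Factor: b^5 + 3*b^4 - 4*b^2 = (b)*(b^4 + 3*b^3 - 4*b) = b*(b + 2)*(b^3 + b^2 - 2*b) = b*(b - 1)*(b + 2)*(b^2 + 2*b) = b^2*(b - 1)*(b + 2)*(b + 2)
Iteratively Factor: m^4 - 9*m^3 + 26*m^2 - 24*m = (m - 4)*(m^3 - 5*m^2 + 6*m) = (m - 4)*(m - 2)*(m^2 - 3*m) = m*(m - 4)*(m - 2)*(m - 3)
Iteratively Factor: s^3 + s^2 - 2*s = (s + 2)*(s^2 - s) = (s - 1)*(s + 2)*(s)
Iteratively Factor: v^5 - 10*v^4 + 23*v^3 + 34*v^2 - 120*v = (v - 3)*(v^4 - 7*v^3 + 2*v^2 + 40*v) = (v - 5)*(v - 3)*(v^3 - 2*v^2 - 8*v) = (v - 5)*(v - 4)*(v - 3)*(v^2 + 2*v) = (v - 5)*(v - 4)*(v - 3)*(v + 2)*(v)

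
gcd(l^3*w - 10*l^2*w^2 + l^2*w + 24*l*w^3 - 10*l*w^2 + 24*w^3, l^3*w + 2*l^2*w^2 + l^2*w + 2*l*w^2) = l*w + w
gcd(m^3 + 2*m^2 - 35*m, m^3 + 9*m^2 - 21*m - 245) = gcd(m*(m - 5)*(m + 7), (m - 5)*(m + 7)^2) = m^2 + 2*m - 35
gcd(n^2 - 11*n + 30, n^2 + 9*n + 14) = 1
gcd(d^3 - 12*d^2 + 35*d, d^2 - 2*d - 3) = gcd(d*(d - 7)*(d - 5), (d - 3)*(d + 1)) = 1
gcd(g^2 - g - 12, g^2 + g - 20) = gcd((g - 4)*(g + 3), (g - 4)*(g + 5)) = g - 4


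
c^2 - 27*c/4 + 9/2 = (c - 6)*(c - 3/4)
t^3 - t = t*(t - 1)*(t + 1)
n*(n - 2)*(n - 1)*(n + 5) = n^4 + 2*n^3 - 13*n^2 + 10*n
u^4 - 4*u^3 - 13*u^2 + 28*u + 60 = (u - 5)*(u - 3)*(u + 2)^2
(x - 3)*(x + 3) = x^2 - 9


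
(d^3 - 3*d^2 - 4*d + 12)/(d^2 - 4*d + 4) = (d^2 - d - 6)/(d - 2)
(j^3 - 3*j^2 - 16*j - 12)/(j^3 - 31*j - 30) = (j + 2)/(j + 5)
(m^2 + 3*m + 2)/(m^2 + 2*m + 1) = (m + 2)/(m + 1)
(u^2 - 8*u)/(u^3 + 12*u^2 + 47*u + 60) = u*(u - 8)/(u^3 + 12*u^2 + 47*u + 60)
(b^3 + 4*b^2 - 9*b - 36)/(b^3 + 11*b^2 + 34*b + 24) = (b^2 - 9)/(b^2 + 7*b + 6)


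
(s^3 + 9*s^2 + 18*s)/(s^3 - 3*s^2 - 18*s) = (s + 6)/(s - 6)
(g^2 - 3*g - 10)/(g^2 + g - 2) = (g - 5)/(g - 1)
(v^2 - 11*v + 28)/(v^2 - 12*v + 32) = (v - 7)/(v - 8)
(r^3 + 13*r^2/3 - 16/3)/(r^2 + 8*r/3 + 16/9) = 3*(r^2 + 3*r - 4)/(3*r + 4)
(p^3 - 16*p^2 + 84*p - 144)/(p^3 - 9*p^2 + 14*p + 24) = (p - 6)/(p + 1)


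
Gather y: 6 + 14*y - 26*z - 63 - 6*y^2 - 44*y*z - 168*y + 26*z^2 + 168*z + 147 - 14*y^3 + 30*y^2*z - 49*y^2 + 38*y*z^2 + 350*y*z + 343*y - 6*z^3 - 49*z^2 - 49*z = -14*y^3 + y^2*(30*z - 55) + y*(38*z^2 + 306*z + 189) - 6*z^3 - 23*z^2 + 93*z + 90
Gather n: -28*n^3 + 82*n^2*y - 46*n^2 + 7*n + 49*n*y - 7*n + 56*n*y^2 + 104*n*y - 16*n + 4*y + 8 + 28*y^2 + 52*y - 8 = -28*n^3 + n^2*(82*y - 46) + n*(56*y^2 + 153*y - 16) + 28*y^2 + 56*y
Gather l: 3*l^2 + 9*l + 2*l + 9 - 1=3*l^2 + 11*l + 8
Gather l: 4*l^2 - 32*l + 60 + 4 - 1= 4*l^2 - 32*l + 63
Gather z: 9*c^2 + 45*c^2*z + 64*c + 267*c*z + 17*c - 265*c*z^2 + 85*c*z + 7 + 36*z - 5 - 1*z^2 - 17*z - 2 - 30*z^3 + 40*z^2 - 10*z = 9*c^2 + 81*c - 30*z^3 + z^2*(39 - 265*c) + z*(45*c^2 + 352*c + 9)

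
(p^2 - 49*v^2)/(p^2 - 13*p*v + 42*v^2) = (p + 7*v)/(p - 6*v)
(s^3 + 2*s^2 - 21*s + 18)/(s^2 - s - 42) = (s^2 - 4*s + 3)/(s - 7)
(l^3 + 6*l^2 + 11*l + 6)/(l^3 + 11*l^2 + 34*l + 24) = (l^2 + 5*l + 6)/(l^2 + 10*l + 24)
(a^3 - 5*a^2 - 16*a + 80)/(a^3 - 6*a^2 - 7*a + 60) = (a + 4)/(a + 3)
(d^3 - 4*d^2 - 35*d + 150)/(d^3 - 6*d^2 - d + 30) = (d^2 + d - 30)/(d^2 - d - 6)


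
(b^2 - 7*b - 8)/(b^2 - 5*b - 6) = (b - 8)/(b - 6)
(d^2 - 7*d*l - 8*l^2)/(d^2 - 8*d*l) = (d + l)/d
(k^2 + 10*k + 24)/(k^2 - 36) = (k + 4)/(k - 6)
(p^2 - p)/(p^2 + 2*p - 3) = p/(p + 3)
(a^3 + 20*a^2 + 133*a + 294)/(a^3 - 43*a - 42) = (a^2 + 14*a + 49)/(a^2 - 6*a - 7)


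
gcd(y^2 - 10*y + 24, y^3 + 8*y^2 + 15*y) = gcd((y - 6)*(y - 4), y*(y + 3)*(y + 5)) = 1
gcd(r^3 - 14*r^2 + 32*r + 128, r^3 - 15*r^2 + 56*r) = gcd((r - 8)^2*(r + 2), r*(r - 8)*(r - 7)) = r - 8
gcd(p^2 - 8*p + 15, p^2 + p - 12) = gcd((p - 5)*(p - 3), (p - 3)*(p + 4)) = p - 3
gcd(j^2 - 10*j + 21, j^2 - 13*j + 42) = j - 7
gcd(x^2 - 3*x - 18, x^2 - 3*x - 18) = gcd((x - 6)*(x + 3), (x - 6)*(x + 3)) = x^2 - 3*x - 18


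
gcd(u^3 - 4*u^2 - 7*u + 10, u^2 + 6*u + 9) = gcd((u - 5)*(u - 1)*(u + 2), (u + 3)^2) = 1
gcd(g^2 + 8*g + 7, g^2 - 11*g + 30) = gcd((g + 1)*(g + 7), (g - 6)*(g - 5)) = 1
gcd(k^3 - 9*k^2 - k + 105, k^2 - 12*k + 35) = k^2 - 12*k + 35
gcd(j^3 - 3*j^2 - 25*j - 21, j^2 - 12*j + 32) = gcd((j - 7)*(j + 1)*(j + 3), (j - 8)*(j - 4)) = 1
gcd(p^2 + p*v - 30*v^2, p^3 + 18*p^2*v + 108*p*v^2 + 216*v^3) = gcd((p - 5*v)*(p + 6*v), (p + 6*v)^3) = p + 6*v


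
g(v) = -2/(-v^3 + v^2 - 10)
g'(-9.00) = 0.00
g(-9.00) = 0.00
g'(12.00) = 0.00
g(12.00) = 0.00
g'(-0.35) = -0.02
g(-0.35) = 0.20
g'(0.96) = -0.02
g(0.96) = 0.20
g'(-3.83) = -0.03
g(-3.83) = -0.03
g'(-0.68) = -0.06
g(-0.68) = 0.22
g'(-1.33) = -0.46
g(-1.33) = 0.34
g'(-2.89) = -0.12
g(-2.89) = -0.09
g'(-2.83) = -0.14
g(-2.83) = -0.10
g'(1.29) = -0.04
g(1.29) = 0.19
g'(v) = -2*(3*v^2 - 2*v)/(-v^3 + v^2 - 10)^2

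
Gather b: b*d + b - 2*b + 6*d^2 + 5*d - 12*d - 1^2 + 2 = b*(d - 1) + 6*d^2 - 7*d + 1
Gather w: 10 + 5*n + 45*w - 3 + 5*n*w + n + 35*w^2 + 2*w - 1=6*n + 35*w^2 + w*(5*n + 47) + 6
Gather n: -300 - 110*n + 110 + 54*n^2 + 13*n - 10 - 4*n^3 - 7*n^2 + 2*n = -4*n^3 + 47*n^2 - 95*n - 200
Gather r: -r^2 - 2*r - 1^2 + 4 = -r^2 - 2*r + 3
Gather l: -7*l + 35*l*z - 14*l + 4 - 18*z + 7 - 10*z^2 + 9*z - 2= l*(35*z - 21) - 10*z^2 - 9*z + 9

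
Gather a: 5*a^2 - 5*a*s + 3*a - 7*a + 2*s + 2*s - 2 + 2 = 5*a^2 + a*(-5*s - 4) + 4*s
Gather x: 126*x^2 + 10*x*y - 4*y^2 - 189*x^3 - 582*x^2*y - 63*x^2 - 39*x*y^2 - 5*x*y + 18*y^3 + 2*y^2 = -189*x^3 + x^2*(63 - 582*y) + x*(-39*y^2 + 5*y) + 18*y^3 - 2*y^2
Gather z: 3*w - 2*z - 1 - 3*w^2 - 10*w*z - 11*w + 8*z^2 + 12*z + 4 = -3*w^2 - 8*w + 8*z^2 + z*(10 - 10*w) + 3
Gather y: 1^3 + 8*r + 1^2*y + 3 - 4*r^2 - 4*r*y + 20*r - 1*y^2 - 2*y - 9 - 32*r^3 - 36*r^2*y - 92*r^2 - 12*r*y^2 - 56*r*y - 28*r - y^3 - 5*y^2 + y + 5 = -32*r^3 - 96*r^2 - y^3 + y^2*(-12*r - 6) + y*(-36*r^2 - 60*r)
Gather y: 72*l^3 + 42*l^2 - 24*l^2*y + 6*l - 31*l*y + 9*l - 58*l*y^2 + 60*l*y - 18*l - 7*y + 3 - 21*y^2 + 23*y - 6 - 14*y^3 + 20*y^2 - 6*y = 72*l^3 + 42*l^2 - 3*l - 14*y^3 + y^2*(-58*l - 1) + y*(-24*l^2 + 29*l + 10) - 3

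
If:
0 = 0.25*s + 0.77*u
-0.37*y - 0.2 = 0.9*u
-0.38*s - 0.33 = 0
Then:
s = -0.87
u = 0.28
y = -1.23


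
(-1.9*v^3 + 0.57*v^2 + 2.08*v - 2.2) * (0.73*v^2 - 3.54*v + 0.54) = -1.387*v^5 + 7.1421*v^4 - 1.5254*v^3 - 8.6614*v^2 + 8.9112*v - 1.188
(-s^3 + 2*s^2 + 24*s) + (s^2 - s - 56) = -s^3 + 3*s^2 + 23*s - 56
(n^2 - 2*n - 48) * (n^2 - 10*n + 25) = n^4 - 12*n^3 - 3*n^2 + 430*n - 1200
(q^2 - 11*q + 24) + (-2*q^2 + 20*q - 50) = -q^2 + 9*q - 26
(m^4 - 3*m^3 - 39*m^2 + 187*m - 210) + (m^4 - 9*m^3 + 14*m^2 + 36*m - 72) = 2*m^4 - 12*m^3 - 25*m^2 + 223*m - 282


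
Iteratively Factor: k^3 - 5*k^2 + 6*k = (k - 2)*(k^2 - 3*k) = k*(k - 2)*(k - 3)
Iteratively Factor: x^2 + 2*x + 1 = (x + 1)*(x + 1)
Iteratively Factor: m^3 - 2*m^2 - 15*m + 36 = (m + 4)*(m^2 - 6*m + 9) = (m - 3)*(m + 4)*(m - 3)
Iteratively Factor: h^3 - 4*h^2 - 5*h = (h + 1)*(h^2 - 5*h) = h*(h + 1)*(h - 5)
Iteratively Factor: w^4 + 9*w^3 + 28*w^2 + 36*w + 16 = (w + 1)*(w^3 + 8*w^2 + 20*w + 16) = (w + 1)*(w + 2)*(w^2 + 6*w + 8) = (w + 1)*(w + 2)*(w + 4)*(w + 2)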